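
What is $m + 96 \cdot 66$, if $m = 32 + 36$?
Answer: $6404$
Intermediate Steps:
$m = 68$
$m + 96 \cdot 66 = 68 + 96 \cdot 66 = 68 + 6336 = 6404$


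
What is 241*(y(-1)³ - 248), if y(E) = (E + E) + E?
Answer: -66275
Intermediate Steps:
y(E) = 3*E (y(E) = 2*E + E = 3*E)
241*(y(-1)³ - 248) = 241*((3*(-1))³ - 248) = 241*((-3)³ - 248) = 241*(-27 - 248) = 241*(-275) = -66275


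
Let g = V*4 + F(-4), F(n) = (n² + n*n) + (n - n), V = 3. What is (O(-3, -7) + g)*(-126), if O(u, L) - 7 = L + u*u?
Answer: -6678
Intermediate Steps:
O(u, L) = 7 + L + u² (O(u, L) = 7 + (L + u*u) = 7 + (L + u²) = 7 + L + u²)
F(n) = 2*n² (F(n) = (n² + n²) + 0 = 2*n² + 0 = 2*n²)
g = 44 (g = 3*4 + 2*(-4)² = 12 + 2*16 = 12 + 32 = 44)
(O(-3, -7) + g)*(-126) = ((7 - 7 + (-3)²) + 44)*(-126) = ((7 - 7 + 9) + 44)*(-126) = (9 + 44)*(-126) = 53*(-126) = -6678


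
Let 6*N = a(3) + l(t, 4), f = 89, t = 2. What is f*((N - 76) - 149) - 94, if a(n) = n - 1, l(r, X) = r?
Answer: -60179/3 ≈ -20060.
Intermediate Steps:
a(n) = -1 + n
N = 2/3 (N = ((-1 + 3) + 2)/6 = (2 + 2)/6 = (1/6)*4 = 2/3 ≈ 0.66667)
f*((N - 76) - 149) - 94 = 89*((2/3 - 76) - 149) - 94 = 89*(-226/3 - 149) - 94 = 89*(-673/3) - 94 = -59897/3 - 94 = -60179/3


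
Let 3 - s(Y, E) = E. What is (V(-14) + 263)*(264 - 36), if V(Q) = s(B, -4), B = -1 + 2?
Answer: 61560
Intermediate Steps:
B = 1
s(Y, E) = 3 - E
V(Q) = 7 (V(Q) = 3 - 1*(-4) = 3 + 4 = 7)
(V(-14) + 263)*(264 - 36) = (7 + 263)*(264 - 36) = 270*228 = 61560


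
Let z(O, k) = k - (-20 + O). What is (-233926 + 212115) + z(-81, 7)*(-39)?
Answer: -26023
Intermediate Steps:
z(O, k) = 20 + k - O (z(O, k) = k + (20 - O) = 20 + k - O)
(-233926 + 212115) + z(-81, 7)*(-39) = (-233926 + 212115) + (20 + 7 - 1*(-81))*(-39) = -21811 + (20 + 7 + 81)*(-39) = -21811 + 108*(-39) = -21811 - 4212 = -26023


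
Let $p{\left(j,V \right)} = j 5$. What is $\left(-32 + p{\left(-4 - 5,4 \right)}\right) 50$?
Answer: $-3850$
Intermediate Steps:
$p{\left(j,V \right)} = 5 j$
$\left(-32 + p{\left(-4 - 5,4 \right)}\right) 50 = \left(-32 + 5 \left(-4 - 5\right)\right) 50 = \left(-32 + 5 \left(-9\right)\right) 50 = \left(-32 - 45\right) 50 = \left(-77\right) 50 = -3850$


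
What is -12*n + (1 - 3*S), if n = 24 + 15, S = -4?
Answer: -455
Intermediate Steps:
n = 39
-12*n + (1 - 3*S) = -12*39 + (1 - 3*(-4)) = -468 + (1 + 12) = -468 + 13 = -455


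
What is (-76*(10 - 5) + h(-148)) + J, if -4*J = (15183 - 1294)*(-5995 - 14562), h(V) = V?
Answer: 285514061/4 ≈ 7.1379e+7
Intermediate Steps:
J = 285516173/4 (J = -(15183 - 1294)*(-5995 - 14562)/4 = -13889*(-20557)/4 = -¼*(-285516173) = 285516173/4 ≈ 7.1379e+7)
(-76*(10 - 5) + h(-148)) + J = (-76*(10 - 5) - 148) + 285516173/4 = (-76*5 - 148) + 285516173/4 = (-380 - 148) + 285516173/4 = -528 + 285516173/4 = 285514061/4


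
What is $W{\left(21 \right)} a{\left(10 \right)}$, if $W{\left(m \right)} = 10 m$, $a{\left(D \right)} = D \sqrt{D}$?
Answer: $2100 \sqrt{10} \approx 6640.8$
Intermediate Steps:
$a{\left(D \right)} = D^{\frac{3}{2}}$
$W{\left(21 \right)} a{\left(10 \right)} = 10 \cdot 21 \cdot 10^{\frac{3}{2}} = 210 \cdot 10 \sqrt{10} = 2100 \sqrt{10}$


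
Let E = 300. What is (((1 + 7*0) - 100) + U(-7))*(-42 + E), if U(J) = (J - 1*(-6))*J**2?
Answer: -38184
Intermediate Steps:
U(J) = J**2*(6 + J) (U(J) = (J + 6)*J**2 = (6 + J)*J**2 = J**2*(6 + J))
(((1 + 7*0) - 100) + U(-7))*(-42 + E) = (((1 + 7*0) - 100) + (-7)**2*(6 - 7))*(-42 + 300) = (((1 + 0) - 100) + 49*(-1))*258 = ((1 - 100) - 49)*258 = (-99 - 49)*258 = -148*258 = -38184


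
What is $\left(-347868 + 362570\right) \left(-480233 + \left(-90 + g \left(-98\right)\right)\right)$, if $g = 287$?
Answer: $-7475217198$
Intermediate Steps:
$\left(-347868 + 362570\right) \left(-480233 + \left(-90 + g \left(-98\right)\right)\right) = \left(-347868 + 362570\right) \left(-480233 + \left(-90 + 287 \left(-98\right)\right)\right) = 14702 \left(-480233 - 28216\right) = 14702 \left(-508449\right) = -7475217198$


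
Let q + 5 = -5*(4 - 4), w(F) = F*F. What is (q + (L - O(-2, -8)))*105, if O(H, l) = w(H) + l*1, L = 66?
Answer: 6825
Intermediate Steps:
w(F) = F²
q = -5 (q = -5 - 5*(4 - 4) = -5 - 5*0 = -5 + 0 = -5)
O(H, l) = l + H² (O(H, l) = H² + l*1 = H² + l = l + H²)
(q + (L - O(-2, -8)))*105 = (-5 + (66 - (-8 + (-2)²)))*105 = (-5 + (66 - (-8 + 4)))*105 = (-5 + (66 - 1*(-4)))*105 = (-5 + (66 + 4))*105 = (-5 + 70)*105 = 65*105 = 6825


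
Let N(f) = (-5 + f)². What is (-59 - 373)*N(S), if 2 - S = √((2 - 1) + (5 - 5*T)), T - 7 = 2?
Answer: 12960 - 2592*I*√39 ≈ 12960.0 - 16187.0*I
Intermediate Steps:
T = 9 (T = 7 + 2 = 9)
S = 2 - I*√39 (S = 2 - √((2 - 1) + (5 - 5*9)) = 2 - √(1 + (5 - 45)) = 2 - √(1 - 40) = 2 - √(-39) = 2 - I*√39 ≈ 2.0 - 6.245*I)
(-59 - 373)*N(S) = (-59 - 373)*(-5 + (2 - I*√39))² = -432*(-3 - I*√39)²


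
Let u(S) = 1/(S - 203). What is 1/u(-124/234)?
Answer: -23813/117 ≈ -203.53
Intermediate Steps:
u(S) = 1/(-203 + S)
1/u(-124/234) = 1/(1/(-203 - 124/234)) = 1/(1/(-203 - 124*1/234)) = 1/(1/(-203 - 62/117)) = 1/(1/(-23813/117)) = 1/(-117/23813) = -23813/117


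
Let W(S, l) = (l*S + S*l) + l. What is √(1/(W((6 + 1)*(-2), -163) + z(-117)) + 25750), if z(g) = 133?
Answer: √529346771534/4534 ≈ 160.47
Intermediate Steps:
W(S, l) = l + 2*S*l (W(S, l) = (S*l + S*l) + l = 2*S*l + l = l + 2*S*l)
√(1/(W((6 + 1)*(-2), -163) + z(-117)) + 25750) = √(1/(-163*(1 + 2*((6 + 1)*(-2))) + 133) + 25750) = √(1/(-163*(1 + 2*(7*(-2))) + 133) + 25750) = √(1/(-163*(1 + 2*(-14)) + 133) + 25750) = √(1/(-163*(1 - 28) + 133) + 25750) = √(1/(-163*(-27) + 133) + 25750) = √(1/(4401 + 133) + 25750) = √(1/4534 + 25750) = √(116750501/4534) = √529346771534/4534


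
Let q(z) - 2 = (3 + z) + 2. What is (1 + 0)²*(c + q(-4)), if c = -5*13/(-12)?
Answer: 101/12 ≈ 8.4167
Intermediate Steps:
q(z) = 7 + z (q(z) = 2 + ((3 + z) + 2) = 2 + (5 + z) = 7 + z)
c = 65/12 (c = -65*(-1/12) = 65/12 ≈ 5.4167)
(1 + 0)²*(c + q(-4)) = (1 + 0)²*(65/12 + (7 - 4)) = 1²*(65/12 + 3) = 1*(101/12) = 101/12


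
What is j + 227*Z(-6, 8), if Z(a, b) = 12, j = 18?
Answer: 2742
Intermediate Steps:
j + 227*Z(-6, 8) = 18 + 227*12 = 18 + 2724 = 2742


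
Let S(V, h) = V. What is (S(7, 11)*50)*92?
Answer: 32200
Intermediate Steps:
(S(7, 11)*50)*92 = (7*50)*92 = 350*92 = 32200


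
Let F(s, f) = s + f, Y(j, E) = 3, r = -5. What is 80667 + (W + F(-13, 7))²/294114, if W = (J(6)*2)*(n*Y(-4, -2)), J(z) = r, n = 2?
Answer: 3954216399/49019 ≈ 80667.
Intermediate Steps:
J(z) = -5
F(s, f) = f + s
W = -60 (W = (-5*2)*(2*3) = -10*6 = -60)
80667 + (W + F(-13, 7))²/294114 = 80667 + (-60 + (7 - 13))²/294114 = 80667 + (-60 - 6)²*(1/294114) = 80667 + (-66)²*(1/294114) = 80667 + 4356*(1/294114) = 80667 + 726/49019 = 3954216399/49019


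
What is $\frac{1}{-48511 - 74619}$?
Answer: $- \frac{1}{123130} \approx -8.1215 \cdot 10^{-6}$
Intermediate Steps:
$\frac{1}{-48511 - 74619} = \frac{1}{-123130} = - \frac{1}{123130}$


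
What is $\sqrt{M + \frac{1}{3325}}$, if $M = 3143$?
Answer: $\frac{6 \sqrt{38608703}}{665} \approx 56.063$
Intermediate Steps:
$\sqrt{M + \frac{1}{3325}} = \sqrt{3143 + \frac{1}{3325}} = \sqrt{\frac{10450476}{3325}} = \frac{6 \sqrt{38608703}}{665}$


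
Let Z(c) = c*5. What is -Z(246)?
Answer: -1230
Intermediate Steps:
Z(c) = 5*c
-Z(246) = -5*246 = -1*1230 = -1230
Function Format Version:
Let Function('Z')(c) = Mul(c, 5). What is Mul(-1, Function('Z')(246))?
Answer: -1230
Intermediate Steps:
Function('Z')(c) = Mul(5, c)
Mul(-1, Function('Z')(246)) = Mul(-1, Mul(5, 246)) = Mul(-1, 1230) = -1230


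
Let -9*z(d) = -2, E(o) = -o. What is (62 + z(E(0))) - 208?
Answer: -1312/9 ≈ -145.78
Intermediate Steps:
z(d) = 2/9 (z(d) = -1/9*(-2) = 2/9)
(62 + z(E(0))) - 208 = (62 + 2/9) - 208 = 560/9 - 208 = -1312/9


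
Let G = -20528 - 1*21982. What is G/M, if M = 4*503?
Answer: -21255/1006 ≈ -21.128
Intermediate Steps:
M = 2012
G = -42510 (G = -20528 - 21982 = -42510)
G/M = -42510/2012 = -42510*1/2012 = -21255/1006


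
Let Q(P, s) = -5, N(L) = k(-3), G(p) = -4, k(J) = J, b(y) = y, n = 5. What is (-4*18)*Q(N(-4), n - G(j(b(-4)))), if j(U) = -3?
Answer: 360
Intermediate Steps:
N(L) = -3
(-4*18)*Q(N(-4), n - G(j(b(-4)))) = -4*18*(-5) = -72*(-5) = 360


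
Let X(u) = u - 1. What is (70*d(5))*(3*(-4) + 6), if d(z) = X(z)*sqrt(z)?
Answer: -1680*sqrt(5) ≈ -3756.6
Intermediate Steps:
X(u) = -1 + u
d(z) = sqrt(z)*(-1 + z) (d(z) = (-1 + z)*sqrt(z) = sqrt(z)*(-1 + z))
(70*d(5))*(3*(-4) + 6) = (70*(sqrt(5)*(-1 + 5)))*(3*(-4) + 6) = (70*(sqrt(5)*4))*(-12 + 6) = (70*(4*sqrt(5)))*(-6) = (280*sqrt(5))*(-6) = -1680*sqrt(5)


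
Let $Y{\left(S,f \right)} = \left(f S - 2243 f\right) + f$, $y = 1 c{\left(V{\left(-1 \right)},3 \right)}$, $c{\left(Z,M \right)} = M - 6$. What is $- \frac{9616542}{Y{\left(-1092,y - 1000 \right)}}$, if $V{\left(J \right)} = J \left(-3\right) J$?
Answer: $- \frac{4808271}{1672001} \approx -2.8758$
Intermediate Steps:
$V{\left(J \right)} = - 3 J^{2}$ ($V{\left(J \right)} = - 3 J J = - 3 J^{2}$)
$c{\left(Z,M \right)} = -6 + M$ ($c{\left(Z,M \right)} = M - 6 = -6 + M$)
$y = -3$ ($y = 1 \left(-6 + 3\right) = 1 \left(-3\right) = -3$)
$Y{\left(S,f \right)} = - 2242 f + S f$ ($Y{\left(S,f \right)} = \left(S f - 2243 f\right) + f = \left(- 2243 f + S f\right) + f = - 2242 f + S f$)
$- \frac{9616542}{Y{\left(-1092,y - 1000 \right)}} = - \frac{9616542}{\left(-3 - 1000\right) \left(-2242 - 1092\right)} = - \frac{9616542}{\left(-1003\right) \left(-3334\right)} = - \frac{9616542}{3344002} = \left(-9616542\right) \frac{1}{3344002} = - \frac{4808271}{1672001}$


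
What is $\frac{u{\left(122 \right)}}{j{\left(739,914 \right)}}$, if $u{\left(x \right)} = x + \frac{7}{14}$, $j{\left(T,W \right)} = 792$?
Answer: $\frac{245}{1584} \approx 0.15467$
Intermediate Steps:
$u{\left(x \right)} = \frac{1}{2} + x$ ($u{\left(x \right)} = x + 7 \cdot \frac{1}{14} = x + \frac{1}{2} = \frac{1}{2} + x$)
$\frac{u{\left(122 \right)}}{j{\left(739,914 \right)}} = \frac{\frac{1}{2} + 122}{792} = \frac{245}{2} \cdot \frac{1}{792} = \frac{245}{1584}$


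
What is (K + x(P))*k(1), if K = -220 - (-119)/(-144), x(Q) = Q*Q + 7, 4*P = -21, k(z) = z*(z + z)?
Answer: -13411/36 ≈ -372.53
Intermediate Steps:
k(z) = 2*z² (k(z) = z*(2*z) = 2*z²)
P = -21/4 (P = (¼)*(-21) = -21/4 ≈ -5.2500)
x(Q) = 7 + Q² (x(Q) = Q² + 7 = 7 + Q²)
K = -31799/144 (K = -220 - (-119)*(-1)/144 = -220 - 1*119/144 = -220 - 119/144 = -31799/144 ≈ -220.83)
(K + x(P))*k(1) = (-31799/144 + (7 + (-21/4)²))*(2*1²) = (-31799/144 + (7 + 441/16))*(2*1) = (-31799/144 + 553/16)*2 = -13411/72*2 = -13411/36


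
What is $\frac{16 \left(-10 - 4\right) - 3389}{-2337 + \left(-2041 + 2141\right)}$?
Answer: $\frac{3613}{2237} \approx 1.6151$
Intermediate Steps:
$\frac{16 \left(-10 - 4\right) - 3389}{-2337 + \left(-2041 + 2141\right)} = \frac{16 \left(-14\right) - 3389}{-2337 + 100} = \frac{-224 - 3389}{-2237} = \left(-3613\right) \left(- \frac{1}{2237}\right) = \frac{3613}{2237}$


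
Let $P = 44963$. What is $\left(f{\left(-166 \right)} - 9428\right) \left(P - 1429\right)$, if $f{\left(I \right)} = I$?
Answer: $-417665196$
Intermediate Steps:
$\left(f{\left(-166 \right)} - 9428\right) \left(P - 1429\right) = \left(-166 - 9428\right) \left(44963 - 1429\right) = \left(-9594\right) 43534 = -417665196$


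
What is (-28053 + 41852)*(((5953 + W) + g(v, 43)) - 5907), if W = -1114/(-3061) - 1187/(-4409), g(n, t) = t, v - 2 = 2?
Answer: 16692436332706/13495949 ≈ 1.2368e+6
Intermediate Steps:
v = 4 (v = 2 + 2 = 4)
W = 8545033/13495949 (W = -1114*(-1/3061) - 1187*(-1/4409) = 1114/3061 + 1187/4409 = 8545033/13495949 ≈ 0.63316)
(-28053 + 41852)*(((5953 + W) + g(v, 43)) - 5907) = (-28053 + 41852)*(((5953 + 8545033/13495949) + 43) - 5907) = 13799*((80349929430/13495949 + 43) - 5907) = 13799*(80930255237/13495949 - 5907) = 13799*(1209684494/13495949) = 16692436332706/13495949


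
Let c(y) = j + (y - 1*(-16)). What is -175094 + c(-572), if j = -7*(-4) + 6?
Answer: -175616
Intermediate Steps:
j = 34 (j = 28 + 6 = 34)
c(y) = 50 + y (c(y) = 34 + (y - 1*(-16)) = 34 + (y + 16) = 34 + (16 + y) = 50 + y)
-175094 + c(-572) = -175094 + (50 - 572) = -175094 - 522 = -175616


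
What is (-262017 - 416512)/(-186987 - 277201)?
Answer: 678529/464188 ≈ 1.4618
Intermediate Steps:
(-262017 - 416512)/(-186987 - 277201) = -678529/(-464188) = -678529*(-1/464188) = 678529/464188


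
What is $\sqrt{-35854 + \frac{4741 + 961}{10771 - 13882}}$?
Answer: $\frac{2 i \sqrt{86756065014}}{3111} \approx 189.36 i$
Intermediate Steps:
$\sqrt{-35854 + \frac{4741 + 961}{10771 - 13882}} = \sqrt{-35854 + \frac{5702}{-3111}} = \sqrt{-35854 + 5702 \left(- \frac{1}{3111}\right)} = \sqrt{-35854 - \frac{5702}{3111}} = \sqrt{- \frac{111547496}{3111}} = \frac{2 i \sqrt{86756065014}}{3111}$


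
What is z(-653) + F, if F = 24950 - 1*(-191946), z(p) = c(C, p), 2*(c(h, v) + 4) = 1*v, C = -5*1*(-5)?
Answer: 433131/2 ≈ 2.1657e+5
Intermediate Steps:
C = 25 (C = -5*(-5) = 25)
c(h, v) = -4 + v/2 (c(h, v) = -4 + (1*v)/2 = -4 + v/2)
z(p) = -4 + p/2
F = 216896 (F = 24950 + 191946 = 216896)
z(-653) + F = (-4 + (½)*(-653)) + 216896 = (-4 - 653/2) + 216896 = -661/2 + 216896 = 433131/2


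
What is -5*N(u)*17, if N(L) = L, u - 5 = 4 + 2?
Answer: -935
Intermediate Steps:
u = 11 (u = 5 + (4 + 2) = 5 + 6 = 11)
-5*N(u)*17 = -5*11*17 = -55*17 = -935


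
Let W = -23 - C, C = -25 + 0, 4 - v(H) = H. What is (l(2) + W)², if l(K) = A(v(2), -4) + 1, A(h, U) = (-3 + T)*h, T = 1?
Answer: 1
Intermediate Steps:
v(H) = 4 - H
A(h, U) = -2*h (A(h, U) = (-3 + 1)*h = -2*h)
C = -25
W = 2 (W = -23 - 1*(-25) = -23 + 25 = 2)
l(K) = -3 (l(K) = -2*(4 - 1*2) + 1 = -2*(4 - 2) + 1 = -2*2 + 1 = -4 + 1 = -3)
(l(2) + W)² = (-3 + 2)² = (-1)² = 1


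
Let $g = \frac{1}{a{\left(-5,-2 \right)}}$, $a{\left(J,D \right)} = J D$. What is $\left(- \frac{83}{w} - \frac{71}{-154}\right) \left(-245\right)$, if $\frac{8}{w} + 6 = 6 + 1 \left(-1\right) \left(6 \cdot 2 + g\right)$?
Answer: $- \frac{5433057}{176} \approx -30870.0$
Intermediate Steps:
$a{\left(J,D \right)} = D J$
$g = \frac{1}{10}$ ($g = \frac{1}{\left(-2\right) \left(-5\right)} = \frac{1}{10} \approx 0.1$)
$w = - \frac{80}{121}$ ($w = \frac{8}{-6 + \left(6 + 1 \left(-1\right) \left(6 \cdot 2 + \frac{1}{10}\right)\right)} = \frac{8}{-6 + \left(6 - \left(12 + \frac{1}{10}\right)\right)} = \frac{8}{-6 + \left(6 - \frac{121}{10}\right)} = \frac{8}{-6 - \frac{61}{10}} = \frac{8}{- \frac{121}{10}} = 8 \left(- \frac{10}{121}\right) = - \frac{80}{121} \approx -0.66116$)
$\left(- \frac{83}{w} - \frac{71}{-154}\right) \left(-245\right) = \left(- \frac{83}{- \frac{80}{121}} - \frac{71}{-154}\right) \left(-245\right) = \left(\left(-83\right) \left(- \frac{121}{80}\right) - - \frac{71}{154}\right) \left(-245\right) = \left(\frac{10043}{80} + \frac{71}{154}\right) \left(-245\right) = \frac{776151}{6160} \left(-245\right) = - \frac{5433057}{176}$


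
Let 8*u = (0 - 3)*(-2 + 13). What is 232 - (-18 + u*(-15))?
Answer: 1505/8 ≈ 188.13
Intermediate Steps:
u = -33/8 (u = ((0 - 3)*(-2 + 13))/8 = (-3*11)/8 = (⅛)*(-33) = -33/8 ≈ -4.1250)
232 - (-18 + u*(-15)) = 232 - (-18 - 33/8*(-15)) = 232 - (-18 + 495/8) = 232 - 1*351/8 = 232 - 351/8 = 1505/8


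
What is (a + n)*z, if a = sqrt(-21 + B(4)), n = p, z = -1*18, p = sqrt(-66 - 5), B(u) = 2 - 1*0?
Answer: 18*I*(-sqrt(19) - sqrt(71)) ≈ -230.13*I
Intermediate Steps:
B(u) = 2 (B(u) = 2 + 0 = 2)
p = I*sqrt(71) (p = sqrt(-71) = I*sqrt(71) ≈ 8.4261*I)
z = -18
n = I*sqrt(71) ≈ 8.4261*I
a = I*sqrt(19) (a = sqrt(-21 + 2) = sqrt(-19) = I*sqrt(19) ≈ 4.3589*I)
(a + n)*z = (I*sqrt(19) + I*sqrt(71))*(-18) = -18*I*sqrt(19) - 18*I*sqrt(71)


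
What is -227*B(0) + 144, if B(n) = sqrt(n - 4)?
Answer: 144 - 454*I ≈ 144.0 - 454.0*I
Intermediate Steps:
B(n) = sqrt(-4 + n)
-227*B(0) + 144 = -227*sqrt(-4 + 0) + 144 = -454*I + 144 = 144 - 454*I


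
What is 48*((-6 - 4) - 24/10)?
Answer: -2976/5 ≈ -595.20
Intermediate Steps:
48*((-6 - 4) - 24/10) = 48*(-10 - 24*1/10) = 48*(-10 - 12/5) = 48*(-62/5) = -2976/5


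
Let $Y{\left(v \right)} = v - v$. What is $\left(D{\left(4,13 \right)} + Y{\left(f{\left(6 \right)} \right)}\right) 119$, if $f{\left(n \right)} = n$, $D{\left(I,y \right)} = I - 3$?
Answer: $119$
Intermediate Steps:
$D{\left(I,y \right)} = -3 + I$
$Y{\left(v \right)} = 0$
$\left(D{\left(4,13 \right)} + Y{\left(f{\left(6 \right)} \right)}\right) 119 = \left(\left(-3 + 4\right) + 0\right) 119 = \left(1 + 0\right) 119 = 1 \cdot 119 = 119$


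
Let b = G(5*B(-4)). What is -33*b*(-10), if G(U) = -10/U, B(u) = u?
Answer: 165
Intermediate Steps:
b = ½ (b = -10/(5*(-4)) = -10/(-20) = -10*(-1/20) = ½ ≈ 0.50000)
-33*b*(-10) = -33*½*(-10) = -33/2*(-10) = 165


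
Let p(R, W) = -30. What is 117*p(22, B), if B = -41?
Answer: -3510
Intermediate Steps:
117*p(22, B) = 117*(-30) = -3510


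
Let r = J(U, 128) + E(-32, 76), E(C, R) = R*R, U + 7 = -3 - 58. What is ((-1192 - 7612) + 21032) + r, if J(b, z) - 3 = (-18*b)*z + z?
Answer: 174807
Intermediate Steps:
U = -68 (U = -7 + (-3 - 58) = -7 - 61 = -68)
E(C, R) = R²
J(b, z) = 3 + z - 18*b*z (J(b, z) = 3 + ((-18*b)*z + z) = 3 + (-18*b*z + z) = 3 + (z - 18*b*z) = 3 + z - 18*b*z)
r = 162579 (r = (3 + 128 - 18*(-68)*128) + 76² = (3 + 128 + 156672) + 5776 = 156803 + 5776 = 162579)
((-1192 - 7612) + 21032) + r = ((-1192 - 7612) + 21032) + 162579 = (-8804 + 21032) + 162579 = 12228 + 162579 = 174807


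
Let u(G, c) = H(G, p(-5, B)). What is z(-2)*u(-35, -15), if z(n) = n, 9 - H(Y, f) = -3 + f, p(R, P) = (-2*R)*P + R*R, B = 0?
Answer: 26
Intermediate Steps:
p(R, P) = R**2 - 2*P*R (p(R, P) = -2*P*R + R**2 = R**2 - 2*P*R)
H(Y, f) = 12 - f (H(Y, f) = 9 - (-3 + f) = 9 + (3 - f) = 12 - f)
u(G, c) = -13 (u(G, c) = 12 - (-5)*(-5 - 2*0) = 12 - (-5)*(-5 + 0) = 12 - (-5)*(-5) = 12 - 1*25 = 12 - 25 = -13)
z(-2)*u(-35, -15) = -2*(-13) = 26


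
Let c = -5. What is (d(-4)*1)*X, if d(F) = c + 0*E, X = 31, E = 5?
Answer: -155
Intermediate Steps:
d(F) = -5 (d(F) = -5 + 0*5 = -5 + 0 = -5)
(d(-4)*1)*X = -5*1*31 = -5*31 = -155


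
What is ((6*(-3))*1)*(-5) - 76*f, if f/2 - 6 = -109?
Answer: 15746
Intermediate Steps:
f = -206 (f = 12 + 2*(-109) = 12 - 218 = -206)
((6*(-3))*1)*(-5) - 76*f = ((6*(-3))*1)*(-5) - 76*(-206) = -18*1*(-5) + 15656 = -18*(-5) + 15656 = 90 + 15656 = 15746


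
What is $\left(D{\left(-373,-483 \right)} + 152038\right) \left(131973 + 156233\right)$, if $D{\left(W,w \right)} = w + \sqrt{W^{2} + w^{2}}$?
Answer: $43679060330 + 288206 \sqrt{372418} \approx 4.3855 \cdot 10^{10}$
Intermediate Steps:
$\left(D{\left(-373,-483 \right)} + 152038\right) \left(131973 + 156233\right) = \left(\left(-483 + \sqrt{\left(-373\right)^{2} + \left(-483\right)^{2}}\right) + 152038\right) \left(131973 + 156233\right) = \left(\left(-483 + \sqrt{139129 + 233289}\right) + 152038\right) 288206 = \left(\left(-483 + \sqrt{372418}\right) + 152038\right) 288206 = \left(151555 + \sqrt{372418}\right) 288206 = 43679060330 + 288206 \sqrt{372418}$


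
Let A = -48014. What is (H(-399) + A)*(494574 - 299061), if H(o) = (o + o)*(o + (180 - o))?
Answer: -37470848502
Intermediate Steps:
H(o) = 360*o (H(o) = (2*o)*180 = 360*o)
(H(-399) + A)*(494574 - 299061) = (360*(-399) - 48014)*(494574 - 299061) = (-143640 - 48014)*195513 = -191654*195513 = -37470848502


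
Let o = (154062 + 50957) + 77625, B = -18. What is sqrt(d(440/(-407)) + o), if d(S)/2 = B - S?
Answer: 16*sqrt(1511302)/37 ≈ 531.61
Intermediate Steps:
o = 282644 (o = 205019 + 77625 = 282644)
d(S) = -36 - 2*S (d(S) = 2*(-18 - S) = -36 - 2*S)
sqrt(d(440/(-407)) + o) = sqrt((-36 - 880/(-407)) + 282644) = sqrt((-36 - 880*(-1)/407) + 282644) = sqrt((-36 - 2*(-40/37)) + 282644) = sqrt((-36 + 80/37) + 282644) = sqrt(-1252/37 + 282644) = sqrt(10456576/37) = 16*sqrt(1511302)/37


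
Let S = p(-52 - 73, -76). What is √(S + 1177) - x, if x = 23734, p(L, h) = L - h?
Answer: -23734 + 2*√282 ≈ -23700.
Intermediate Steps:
S = -49 (S = (-52 - 73) - 1*(-76) = -125 + 76 = -49)
√(S + 1177) - x = √(-49 + 1177) - 1*23734 = √1128 - 23734 = 2*√282 - 23734 = -23734 + 2*√282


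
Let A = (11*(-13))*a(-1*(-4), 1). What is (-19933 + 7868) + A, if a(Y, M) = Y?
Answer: -12637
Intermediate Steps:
A = -572 (A = (11*(-13))*(-1*(-4)) = -143*4 = -572)
(-19933 + 7868) + A = (-19933 + 7868) - 572 = -12065 - 572 = -12637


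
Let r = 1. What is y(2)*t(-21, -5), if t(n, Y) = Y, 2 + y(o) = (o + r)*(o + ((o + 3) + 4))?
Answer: -155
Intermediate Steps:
y(o) = -2 + (1 + o)*(7 + 2*o) (y(o) = -2 + (o + 1)*(o + ((o + 3) + 4)) = -2 + (1 + o)*(o + ((3 + o) + 4)) = -2 + (1 + o)*(o + (7 + o)) = -2 + (1 + o)*(7 + 2*o))
y(2)*t(-21, -5) = (5 + 2*2² + 9*2)*(-5) = (5 + 2*4 + 18)*(-5) = (5 + 8 + 18)*(-5) = 31*(-5) = -155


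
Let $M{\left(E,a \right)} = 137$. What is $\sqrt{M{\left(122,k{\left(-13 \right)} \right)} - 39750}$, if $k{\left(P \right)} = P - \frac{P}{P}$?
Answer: $i \sqrt{39613} \approx 199.03 i$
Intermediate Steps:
$k{\left(P \right)} = -1 + P$ ($k{\left(P \right)} = P - 1 = -1 + P$)
$\sqrt{M{\left(122,k{\left(-13 \right)} \right)} - 39750} = \sqrt{137 - 39750} = \sqrt{-39613} = i \sqrt{39613}$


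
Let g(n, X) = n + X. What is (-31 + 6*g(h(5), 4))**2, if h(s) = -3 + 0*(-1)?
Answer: 625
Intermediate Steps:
h(s) = -3 (h(s) = -3 + 0 = -3)
g(n, X) = X + n
(-31 + 6*g(h(5), 4))**2 = (-31 + 6*(4 - 3))**2 = (-31 + 6*1)**2 = (-31 + 6)**2 = (-25)**2 = 625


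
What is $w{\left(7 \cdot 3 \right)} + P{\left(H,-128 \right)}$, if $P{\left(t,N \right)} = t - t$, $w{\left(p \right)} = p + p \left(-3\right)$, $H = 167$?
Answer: $-42$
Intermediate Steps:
$w{\left(p \right)} = - 2 p$ ($w{\left(p \right)} = p - 3 p = - 2 p$)
$P{\left(t,N \right)} = 0$
$w{\left(7 \cdot 3 \right)} + P{\left(H,-128 \right)} = - 2 \cdot 7 \cdot 3 + 0 = \left(-2\right) 21 + 0 = -42 + 0 = -42$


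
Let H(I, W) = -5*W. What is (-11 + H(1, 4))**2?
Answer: 961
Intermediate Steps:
(-11 + H(1, 4))**2 = (-11 - 5*4)**2 = (-11 - 20)**2 = (-31)**2 = 961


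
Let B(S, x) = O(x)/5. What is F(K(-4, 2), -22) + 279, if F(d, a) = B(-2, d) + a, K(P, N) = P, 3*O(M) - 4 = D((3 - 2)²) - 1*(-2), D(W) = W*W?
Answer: 3862/15 ≈ 257.47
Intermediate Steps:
D(W) = W²
O(M) = 7/3 (O(M) = 4/3 + (((3 - 2)²)² - 1*(-2))/3 = 4/3 + ((1²)² + 2)/3 = 4/3 + (1² + 2)/3 = 4/3 + (1 + 2)/3 = 4/3 + (⅓)*3 = 4/3 + 1 = 7/3)
B(S, x) = 7/15 (B(S, x) = (7/3)/5 = (7/3)*(⅕) = 7/15)
F(d, a) = 7/15 + a
F(K(-4, 2), -22) + 279 = (7/15 - 22) + 279 = -323/15 + 279 = 3862/15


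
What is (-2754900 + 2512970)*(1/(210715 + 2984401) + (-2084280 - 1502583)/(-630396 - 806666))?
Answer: -693156352505317025/1147894947298 ≈ -6.0385e+5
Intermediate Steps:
(-2754900 + 2512970)*(1/(210715 + 2984401) + (-2084280 - 1502583)/(-630396 - 806666)) = -241930*(1/3195116 - 3586863/(-1437062)) = -241930*(1/3195116 - 3586863*(-1/1437062)) = -241930*(1/3195116 + 3586863/1437062) = -241930*5730222399085/2295789894596 = -693156352505317025/1147894947298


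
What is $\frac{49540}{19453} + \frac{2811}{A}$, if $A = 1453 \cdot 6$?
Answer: $\frac{162190701}{56530418} \approx 2.8691$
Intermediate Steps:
$A = 8718$
$\frac{49540}{19453} + \frac{2811}{A} = \frac{49540}{19453} + \frac{2811}{8718} = 49540 \cdot \frac{1}{19453} + 2811 \cdot \frac{1}{8718} = \frac{49540}{19453} + \frac{937}{2906} = \frac{162190701}{56530418}$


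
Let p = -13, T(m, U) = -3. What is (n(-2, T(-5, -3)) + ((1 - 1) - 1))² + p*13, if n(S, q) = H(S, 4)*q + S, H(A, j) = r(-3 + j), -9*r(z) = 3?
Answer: -165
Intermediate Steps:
r(z) = -⅓ (r(z) = -⅑*3 = -⅓)
H(A, j) = -⅓
n(S, q) = S - q/3 (n(S, q) = -q/3 + S = S - q/3)
(n(-2, T(-5, -3)) + ((1 - 1) - 1))² + p*13 = ((-2 - ⅓*(-3)) + ((1 - 1) - 1))² - 13*13 = ((-2 + 1) + (0 - 1))² - 169 = (-1 - 1)² - 169 = (-2)² - 169 = 4 - 169 = -165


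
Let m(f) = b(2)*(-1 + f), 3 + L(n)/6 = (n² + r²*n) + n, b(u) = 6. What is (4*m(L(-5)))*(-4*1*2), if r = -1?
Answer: -13632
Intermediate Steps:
L(n) = -18 + 6*n² + 12*n (L(n) = -18 + 6*((n² + (-1)²*n) + n) = -18 + 6*((n² + 1*n) + n) = -18 + 6*((n² + n) + n) = -18 + 6*((n + n²) + n) = -18 + 6*(n² + 2*n) = -18 + (6*n² + 12*n) = -18 + 6*n² + 12*n)
m(f) = -6 + 6*f (m(f) = 6*(-1 + f) = -6 + 6*f)
(4*m(L(-5)))*(-4*1*2) = (4*(-6 + 6*(-18 + 6*(-5)² + 12*(-5))))*(-4*1*2) = (4*(-6 + 6*(-18 + 6*25 - 60)))*(-4*2) = (4*(-6 + 6*(-18 + 150 - 60)))*(-8) = (4*(-6 + 6*72))*(-8) = (4*(-6 + 432))*(-8) = (4*426)*(-8) = 1704*(-8) = -13632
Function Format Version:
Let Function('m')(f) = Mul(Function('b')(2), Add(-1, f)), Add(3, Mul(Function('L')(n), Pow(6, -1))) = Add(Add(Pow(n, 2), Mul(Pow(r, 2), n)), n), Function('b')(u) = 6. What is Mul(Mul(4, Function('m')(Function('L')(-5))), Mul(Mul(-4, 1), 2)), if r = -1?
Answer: -13632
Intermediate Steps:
Function('L')(n) = Add(-18, Mul(6, Pow(n, 2)), Mul(12, n)) (Function('L')(n) = Add(-18, Mul(6, Add(Add(Pow(n, 2), Mul(Pow(-1, 2), n)), n))) = Add(-18, Mul(6, Add(Add(Pow(n, 2), Mul(1, n)), n))) = Add(-18, Mul(6, Add(Add(Pow(n, 2), n), n))) = Add(-18, Mul(6, Add(Add(n, Pow(n, 2)), n))) = Add(-18, Mul(6, Add(Pow(n, 2), Mul(2, n)))) = Add(-18, Add(Mul(6, Pow(n, 2)), Mul(12, n))) = Add(-18, Mul(6, Pow(n, 2)), Mul(12, n)))
Function('m')(f) = Add(-6, Mul(6, f)) (Function('m')(f) = Mul(6, Add(-1, f)) = Add(-6, Mul(6, f)))
Mul(Mul(4, Function('m')(Function('L')(-5))), Mul(Mul(-4, 1), 2)) = Mul(Mul(4, Add(-6, Mul(6, Add(-18, Mul(6, Pow(-5, 2)), Mul(12, -5))))), Mul(Mul(-4, 1), 2)) = Mul(Mul(4, Add(-6, Mul(6, Add(-18, Mul(6, 25), -60)))), Mul(-4, 2)) = Mul(Mul(4, Add(-6, Mul(6, Add(-18, 150, -60)))), -8) = Mul(Mul(4, Add(-6, Mul(6, 72))), -8) = Mul(Mul(4, Add(-6, 432)), -8) = Mul(Mul(4, 426), -8) = Mul(1704, -8) = -13632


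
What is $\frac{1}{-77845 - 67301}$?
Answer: $- \frac{1}{145146} \approx -6.8896 \cdot 10^{-6}$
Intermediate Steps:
$\frac{1}{-77845 - 67301} = \frac{1}{-145146} = - \frac{1}{145146}$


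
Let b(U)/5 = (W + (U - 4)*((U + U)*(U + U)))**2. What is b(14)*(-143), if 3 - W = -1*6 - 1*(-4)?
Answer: -44003977875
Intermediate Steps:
W = 5 (W = 3 - (-1*6 - 1*(-4)) = 3 - (-6 + 4) = 3 - 1*(-2) = 3 + 2 = 5)
b(U) = 5*(5 + 4*U**2*(-4 + U))**2 (b(U) = 5*(5 + (U - 4)*((U + U)*(U + U)))**2 = 5*(5 + (-4 + U)*((2*U)*(2*U)))**2 = 5*(5 + (-4 + U)*(4*U**2))**2 = 5*(5 + 4*U**2*(-4 + U))**2)
b(14)*(-143) = (5*(5 - 16*14**2 + 4*14**3)**2)*(-143) = (5*(5 - 16*196 + 4*2744)**2)*(-143) = (5*(5 - 3136 + 10976)**2)*(-143) = (5*7845**2)*(-143) = (5*61544025)*(-143) = 307720125*(-143) = -44003977875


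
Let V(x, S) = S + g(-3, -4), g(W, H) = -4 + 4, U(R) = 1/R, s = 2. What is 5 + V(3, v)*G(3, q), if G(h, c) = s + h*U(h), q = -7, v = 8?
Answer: 29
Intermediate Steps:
g(W, H) = 0
V(x, S) = S (V(x, S) = S + 0 = S)
G(h, c) = 3 (G(h, c) = 2 + h/h = 2 + 1 = 3)
5 + V(3, v)*G(3, q) = 5 + 8*3 = 5 + 24 = 29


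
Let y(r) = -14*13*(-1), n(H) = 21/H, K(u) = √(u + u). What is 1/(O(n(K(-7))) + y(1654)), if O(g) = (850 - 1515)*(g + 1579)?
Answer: -99986/104971928733 - 95*I*√14/104971928733 ≈ -9.525e-7 - 3.3862e-9*I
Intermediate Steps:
K(u) = √2*√u (K(u) = √(2*u) = √2*√u)
O(g) = -1050035 - 665*g (O(g) = -665*(1579 + g) = -1050035 - 665*g)
y(r) = 182 (y(r) = -182*(-1) = 182)
1/(O(n(K(-7))) + y(1654)) = 1/((-1050035 - 13965/(√2*√(-7))) + 182) = 1/((-1050035 - 13965/(√2*(I*√7))) + 182) = 1/((-1050035 - 13965/(I*√14)) + 182) = 1/((-1050035 - 13965*(-I*√14/14)) + 182) = 1/((-1050035 - (-1995)*I*√14/2) + 182) = 1/((-1050035 + 1995*I*√14/2) + 182) = 1/(-1049853 + 1995*I*√14/2)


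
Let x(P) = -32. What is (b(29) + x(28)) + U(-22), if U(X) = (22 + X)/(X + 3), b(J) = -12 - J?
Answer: -73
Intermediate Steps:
U(X) = (22 + X)/(3 + X)
(b(29) + x(28)) + U(-22) = ((-12 - 1*29) - 32) + (22 - 22)/(3 - 22) = ((-12 - 29) - 32) + 0/(-19) = (-41 - 32) - 1/19*0 = -73 + 0 = -73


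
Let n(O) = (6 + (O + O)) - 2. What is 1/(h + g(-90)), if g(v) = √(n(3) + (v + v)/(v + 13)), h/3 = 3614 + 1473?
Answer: 1175097/17933154367 - 5*√2926/17933154367 ≈ 6.5511e-5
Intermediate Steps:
n(O) = 4 + 2*O (n(O) = (6 + 2*O) - 2 = 4 + 2*O)
h = 15261 (h = 3*(3614 + 1473) = 3*5087 = 15261)
g(v) = √(10 + 2*v/(13 + v)) (g(v) = √((4 + 2*3) + (v + v)/(v + 13)) = √((4 + 6) + (2*v)/(13 + v)) = √(10 + 2*v/(13 + v)))
1/(h + g(-90)) = 1/(15261 + √2*√((65 + 6*(-90))/(13 - 90))) = 1/(15261 + √2*√((65 - 540)/(-77))) = 1/(15261 + √2*√(-1/77*(-475))) = 1/(15261 + √2*√(475/77)) = 1/(15261 + √2*(5*√1463/77)) = 1/(15261 + 5*√2926/77)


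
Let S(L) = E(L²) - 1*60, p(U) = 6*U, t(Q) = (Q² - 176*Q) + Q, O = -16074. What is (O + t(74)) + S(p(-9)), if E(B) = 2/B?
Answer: -34420463/1458 ≈ -23608.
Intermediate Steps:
t(Q) = Q² - 175*Q
S(L) = -60 + 2/L² (S(L) = 2/(L²) - 1*60 = 2/L² - 60 = -60 + 2/L²)
(O + t(74)) + S(p(-9)) = (-16074 + 74*(-175 + 74)) + (-60 + 2/(6*(-9))²) = (-16074 + 74*(-101)) + (-60 + 2/(-54)²) = (-16074 - 7474) + (-60 + 2*(1/2916)) = -23548 + (-60 + 1/1458) = -23548 - 87479/1458 = -34420463/1458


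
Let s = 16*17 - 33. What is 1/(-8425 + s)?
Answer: -1/8186 ≈ -0.00012216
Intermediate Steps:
s = 239 (s = 272 - 33 = 239)
1/(-8425 + s) = 1/(-8425 + 239) = 1/(-8186) = -1/8186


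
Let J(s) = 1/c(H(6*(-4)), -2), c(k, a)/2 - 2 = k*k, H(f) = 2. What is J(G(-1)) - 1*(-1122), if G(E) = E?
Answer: 13465/12 ≈ 1122.1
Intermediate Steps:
c(k, a) = 4 + 2*k² (c(k, a) = 4 + 2*(k*k) = 4 + 2*k²)
J(s) = 1/12 (J(s) = 1/(4 + 2*2²) = 1/(4 + 2*4) = 1/(4 + 8) = 1/12)
J(G(-1)) - 1*(-1122) = 1/12 - 1*(-1122) = 1/12 + 1122 = 13465/12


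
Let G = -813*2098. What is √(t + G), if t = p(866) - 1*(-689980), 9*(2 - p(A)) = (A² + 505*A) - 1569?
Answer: I*√10326945/3 ≈ 1071.2*I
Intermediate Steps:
p(A) = 529/3 - 505*A/9 - A²/9 (p(A) = 2 - ((A² + 505*A) - 1569)/9 = 2 - (-1569 + A² + 505*A)/9 = 2 + (523/3 - 505*A/9 - A²/9) = 529/3 - 505*A/9 - A²/9)
t = 1674707/3 (t = (529/3 - 505/9*866 - ⅑*866²) - 1*(-689980) = (529/3 - 437330/9 - ⅑*749956) + 689980 = (529/3 - 437330/9 - 749956/9) + 689980 = -395233/3 + 689980 = 1674707/3 ≈ 5.5824e+5)
G = -1705674
√(t + G) = √(1674707/3 - 1705674) = √(-3442315/3) = I*√10326945/3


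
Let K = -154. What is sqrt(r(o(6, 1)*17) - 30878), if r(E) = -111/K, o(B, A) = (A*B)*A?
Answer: I*sqrt(732285554)/154 ≈ 175.72*I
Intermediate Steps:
o(B, A) = B*A**2
r(E) = 111/154 (r(E) = -111/(-154) = -111*(-1/154) = 111/154)
sqrt(r(o(6, 1)*17) - 30878) = sqrt(111/154 - 30878) = sqrt(-4755101/154) = I*sqrt(732285554)/154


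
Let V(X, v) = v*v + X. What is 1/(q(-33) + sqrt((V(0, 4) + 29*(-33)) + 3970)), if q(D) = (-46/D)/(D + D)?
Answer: 25047/3592154180 + 1185921*sqrt(3029)/3592154180 ≈ 0.018177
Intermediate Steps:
V(X, v) = X + v**2 (V(X, v) = v**2 + X = X + v**2)
q(D) = -23/D**2 (q(D) = (-46/D)/((2*D)) = (-46/D)*(1/(2*D)) = -23/D**2)
1/(q(-33) + sqrt((V(0, 4) + 29*(-33)) + 3970)) = 1/(-23/(-33)**2 + sqrt(((0 + 4**2) + 29*(-33)) + 3970)) = 1/(-23*1/1089 + sqrt(((0 + 16) - 957) + 3970)) = 1/(-23/1089 + sqrt((16 - 957) + 3970)) = 1/(-23/1089 + sqrt(-941 + 3970)) = 1/(-23/1089 + sqrt(3029))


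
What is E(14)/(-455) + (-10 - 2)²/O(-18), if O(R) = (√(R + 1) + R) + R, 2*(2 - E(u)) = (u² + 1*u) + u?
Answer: 2*(-6156*I + 11*√17)/(91*(√17 + 36*I)) ≈ -3.7065 - 0.45219*I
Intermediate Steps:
E(u) = 2 - u - u²/2 (E(u) = 2 - ((u² + 1*u) + u)/2 = 2 - ((u² + u) + u)/2 = 2 - ((u + u²) + u)/2 = 2 - (u² + 2*u)/2 = 2 + (-u - u²/2) = 2 - u - u²/2)
O(R) = √(1 + R) + 2*R (O(R) = (√(1 + R) + R) + R = (R + √(1 + R)) + R = √(1 + R) + 2*R)
E(14)/(-455) + (-10 - 2)²/O(-18) = (2 - 1*14 - ½*14²)/(-455) + (-10 - 2)²/(√(1 - 18) + 2*(-18)) = (2 - 14 - ½*196)*(-1/455) + (-12)²/(√(-17) - 36) = (2 - 14 - 98)*(-1/455) + 144/(I*√17 - 36) = -110*(-1/455) + 144/(-36 + I*√17) = 22/91 + 144/(-36 + I*√17)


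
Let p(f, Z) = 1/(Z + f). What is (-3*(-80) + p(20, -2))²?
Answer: 18671041/324 ≈ 57627.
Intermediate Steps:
(-3*(-80) + p(20, -2))² = (-3*(-80) + 1/(-2 + 20))² = (240 + 1/18)² = (4321/18)² = 18671041/324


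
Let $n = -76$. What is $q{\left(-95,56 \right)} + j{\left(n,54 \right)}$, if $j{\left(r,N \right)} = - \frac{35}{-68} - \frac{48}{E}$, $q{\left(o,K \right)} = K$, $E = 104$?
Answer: $\frac{49551}{884} \approx 56.053$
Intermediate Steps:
$j{\left(r,N \right)} = \frac{47}{884}$ ($j{\left(r,N \right)} = - \frac{35}{-68} - \frac{48}{104} = \left(-35\right) \left(- \frac{1}{68}\right) - \frac{6}{13} = \frac{35}{68} - \frac{6}{13} = \frac{47}{884}$)
$q{\left(-95,56 \right)} + j{\left(n,54 \right)} = 56 + \frac{47}{884} = \frac{49551}{884}$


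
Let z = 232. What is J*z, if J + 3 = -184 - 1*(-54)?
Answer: -30856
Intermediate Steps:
J = -133 (J = -3 + (-184 - 1*(-54)) = -3 + (-184 + 54) = -3 - 130 = -133)
J*z = -133*232 = -30856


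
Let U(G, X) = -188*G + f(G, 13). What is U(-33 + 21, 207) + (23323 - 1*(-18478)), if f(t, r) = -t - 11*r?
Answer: 43926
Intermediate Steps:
U(G, X) = -143 - 189*G (U(G, X) = -188*G + (-G - 11*13) = -188*G + (-G - 143) = -188*G + (-143 - G) = -143 - 189*G)
U(-33 + 21, 207) + (23323 - 1*(-18478)) = (-143 - 189*(-33 + 21)) + (23323 - 1*(-18478)) = (-143 - 189*(-12)) + (23323 + 18478) = (-143 + 2268) + 41801 = 2125 + 41801 = 43926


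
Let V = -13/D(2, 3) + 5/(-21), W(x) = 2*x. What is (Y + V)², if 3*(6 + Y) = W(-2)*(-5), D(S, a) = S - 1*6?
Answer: 10609/784 ≈ 13.532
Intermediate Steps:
D(S, a) = -6 + S (D(S, a) = S - 6 = -6 + S)
Y = ⅔ (Y = -6 + ((2*(-2))*(-5))/3 = -6 + (-4*(-5))/3 = -6 + (⅓)*20 = -6 + 20/3 = ⅔ ≈ 0.66667)
V = 253/84 (V = -13/(-6 + 2) + 5/(-21) = -13/(-4) + 5*(-1/21) = -13*(-¼) - 5/21 = 13/4 - 5/21 = 253/84 ≈ 3.0119)
(Y + V)² = (⅔ + 253/84)² = (103/28)² = 10609/784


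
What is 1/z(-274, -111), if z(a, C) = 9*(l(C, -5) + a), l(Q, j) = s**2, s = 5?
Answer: -1/2241 ≈ -0.00044623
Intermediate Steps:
l(Q, j) = 25 (l(Q, j) = 5**2 = 25)
z(a, C) = 225 + 9*a (z(a, C) = 9*(25 + a) = 225 + 9*a)
1/z(-274, -111) = 1/(225 + 9*(-274)) = 1/(225 - 2466) = 1/(-2241) = -1/2241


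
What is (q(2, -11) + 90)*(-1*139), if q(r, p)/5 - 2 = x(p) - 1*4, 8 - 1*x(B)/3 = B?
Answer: -50735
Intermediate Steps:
x(B) = 24 - 3*B
q(r, p) = 110 - 15*p (q(r, p) = 10 + 5*((24 - 3*p) - 1*4) = 10 + 5*((24 - 3*p) - 4) = 10 + 5*(20 - 3*p) = 10 + (100 - 15*p) = 110 - 15*p)
(q(2, -11) + 90)*(-1*139) = ((110 - 15*(-11)) + 90)*(-1*139) = ((110 + 165) + 90)*(-139) = (275 + 90)*(-139) = 365*(-139) = -50735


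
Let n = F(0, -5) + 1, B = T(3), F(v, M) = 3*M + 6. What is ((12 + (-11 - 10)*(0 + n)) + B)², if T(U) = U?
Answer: 33489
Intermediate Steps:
F(v, M) = 6 + 3*M
B = 3
n = -8 (n = (6 + 3*(-5)) + 1 = (6 - 15) + 1 = -9 + 1 = -8)
((12 + (-11 - 10)*(0 + n)) + B)² = ((12 + (-11 - 10)*(0 - 8)) + 3)² = ((12 - 21*(-8)) + 3)² = ((12 + 168) + 3)² = (180 + 3)² = 183² = 33489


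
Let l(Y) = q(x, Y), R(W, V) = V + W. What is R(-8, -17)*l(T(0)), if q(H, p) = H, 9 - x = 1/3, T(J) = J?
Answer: -650/3 ≈ -216.67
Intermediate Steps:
x = 26/3 (x = 9 - 1/3 = 9 - 1*⅓ = 9 - ⅓ = 26/3 ≈ 8.6667)
l(Y) = 26/3
R(-8, -17)*l(T(0)) = (-17 - 8)*(26/3) = -25*26/3 = -650/3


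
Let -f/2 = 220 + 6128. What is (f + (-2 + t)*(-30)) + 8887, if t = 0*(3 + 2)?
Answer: -3749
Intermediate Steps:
t = 0 (t = 0*5 = 0)
f = -12696 (f = -2*(220 + 6128) = -2*6348 = -12696)
(f + (-2 + t)*(-30)) + 8887 = (-12696 + (-2 + 0)*(-30)) + 8887 = (-12696 - 2*(-30)) + 8887 = (-12696 + 60) + 8887 = -12636 + 8887 = -3749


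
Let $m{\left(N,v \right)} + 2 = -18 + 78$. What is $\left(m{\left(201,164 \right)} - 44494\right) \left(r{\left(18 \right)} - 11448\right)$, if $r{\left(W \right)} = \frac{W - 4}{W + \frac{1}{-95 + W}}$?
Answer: $\frac{704506207272}{1385} \approx 5.0867 \cdot 10^{8}$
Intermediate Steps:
$m{\left(N,v \right)} = 58$ ($m{\left(N,v \right)} = -2 + \left(-18 + 78\right) = -2 + 60 = 58$)
$r{\left(W \right)} = \frac{-4 + W}{W + \frac{1}{-95 + W}}$
$\left(m{\left(201,164 \right)} - 44494\right) \left(r{\left(18 \right)} - 11448\right) = \left(58 - 44494\right) \left(\frac{380 + 18^{2} - 1782}{1 + 18^{2} - 1710} - 11448\right) = - 44436 \left(\frac{380 + 324 - 1782}{1 + 324 - 1710} - 11448\right) = - 44436 \left(\frac{1}{-1385} \left(-1078\right) - 11448\right) = - 44436 \left(\left(- \frac{1}{1385}\right) \left(-1078\right) - 11448\right) = - 44436 \left(\frac{1078}{1385} - 11448\right) = \left(-44436\right) \left(- \frac{15854402}{1385}\right) = \frac{704506207272}{1385}$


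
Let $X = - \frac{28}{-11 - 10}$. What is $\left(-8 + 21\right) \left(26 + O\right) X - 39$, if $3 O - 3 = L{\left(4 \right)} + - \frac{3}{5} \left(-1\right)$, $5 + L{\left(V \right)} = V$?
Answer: $\frac{19201}{45} \approx 426.69$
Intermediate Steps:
$L{\left(V \right)} = -5 + V$
$O = \frac{13}{15}$ ($O = 1 + \frac{\left(-5 + 4\right) + - \frac{3}{5} \left(-1\right)}{3} = 1 + \frac{-1 + \left(-3\right) \frac{1}{5} \left(-1\right)}{3} = 1 + \frac{-1 - - \frac{3}{5}}{3} = 1 + \frac{-1 + \frac{3}{5}}{3} = 1 + \frac{1}{3} \left(- \frac{2}{5}\right) = 1 - \frac{2}{15} = \frac{13}{15} \approx 0.86667$)
$X = \frac{4}{3}$ ($X = - \frac{28}{-21} = \left(-28\right) \left(- \frac{1}{21}\right) = \frac{4}{3} \approx 1.3333$)
$\left(-8 + 21\right) \left(26 + O\right) X - 39 = \left(-8 + 21\right) \left(26 + \frac{13}{15}\right) \frac{4}{3} - 39 = 13 \cdot \frac{403}{15} \cdot \frac{4}{3} - 39 = \frac{5239}{15} \cdot \frac{4}{3} - 39 = \frac{20956}{45} - 39 = \frac{19201}{45}$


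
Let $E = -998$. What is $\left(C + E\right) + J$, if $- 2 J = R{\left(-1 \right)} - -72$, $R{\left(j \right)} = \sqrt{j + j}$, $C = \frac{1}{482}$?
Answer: $- \frac{498387}{482} - \frac{i \sqrt{2}}{2} \approx -1034.0 - 0.70711 i$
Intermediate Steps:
$C = \frac{1}{482} \approx 0.0020747$
$R{\left(j \right)} = \sqrt{2} \sqrt{j}$ ($R{\left(j \right)} = \sqrt{2 j} = \sqrt{2} \sqrt{j}$)
$J = -36 - \frac{i \sqrt{2}}{2}$ ($J = - \frac{\sqrt{2} \sqrt{-1} - -72}{2} = - \frac{\sqrt{2} i + 72}{2} = - \frac{i \sqrt{2} + 72}{2} = - \frac{72 + i \sqrt{2}}{2} = -36 - \frac{i \sqrt{2}}{2} \approx -36.0 - 0.70711 i$)
$\left(C + E\right) + J = \left(\frac{1}{482} - 998\right) - \left(36 + \frac{i \sqrt{2}}{2}\right) = - \frac{481035}{482} - \left(36 + \frac{i \sqrt{2}}{2}\right) = - \frac{498387}{482} - \frac{i \sqrt{2}}{2}$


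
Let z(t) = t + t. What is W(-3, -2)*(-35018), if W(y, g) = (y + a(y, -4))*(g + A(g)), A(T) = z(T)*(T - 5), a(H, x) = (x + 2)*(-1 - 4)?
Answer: -6373276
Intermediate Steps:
z(t) = 2*t
a(H, x) = -10 - 5*x (a(H, x) = (2 + x)*(-5) = -10 - 5*x)
A(T) = 2*T*(-5 + T) (A(T) = (2*T)*(T - 5) = (2*T)*(-5 + T) = 2*T*(-5 + T))
W(y, g) = (10 + y)*(g + 2*g*(-5 + g)) (W(y, g) = (y + (-10 - 5*(-4)))*(g + 2*g*(-5 + g)) = (y + (-10 + 20))*(g + 2*g*(-5 + g)) = (y + 10)*(g + 2*g*(-5 + g)) = (10 + y)*(g + 2*g*(-5 + g)))
W(-3, -2)*(-35018) = -2*(-90 - 3 + 20*(-2) + 2*(-3)*(-5 - 2))*(-35018) = -2*(-90 - 3 - 40 + 2*(-3)*(-7))*(-35018) = -2*(-90 - 3 - 40 + 42)*(-35018) = -2*(-91)*(-35018) = 182*(-35018) = -6373276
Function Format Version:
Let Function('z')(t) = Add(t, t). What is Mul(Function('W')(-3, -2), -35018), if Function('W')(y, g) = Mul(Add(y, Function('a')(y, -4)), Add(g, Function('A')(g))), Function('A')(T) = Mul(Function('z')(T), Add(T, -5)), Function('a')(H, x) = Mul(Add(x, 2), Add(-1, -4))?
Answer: -6373276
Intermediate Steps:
Function('z')(t) = Mul(2, t)
Function('a')(H, x) = Add(-10, Mul(-5, x)) (Function('a')(H, x) = Mul(Add(2, x), -5) = Add(-10, Mul(-5, x)))
Function('A')(T) = Mul(2, T, Add(-5, T)) (Function('A')(T) = Mul(Mul(2, T), Add(T, -5)) = Mul(Mul(2, T), Add(-5, T)) = Mul(2, T, Add(-5, T)))
Function('W')(y, g) = Mul(Add(10, y), Add(g, Mul(2, g, Add(-5, g)))) (Function('W')(y, g) = Mul(Add(y, Add(-10, Mul(-5, -4))), Add(g, Mul(2, g, Add(-5, g)))) = Mul(Add(y, Add(-10, 20)), Add(g, Mul(2, g, Add(-5, g)))) = Mul(Add(y, 10), Add(g, Mul(2, g, Add(-5, g)))) = Mul(Add(10, y), Add(g, Mul(2, g, Add(-5, g)))))
Mul(Function('W')(-3, -2), -35018) = Mul(Mul(-2, Add(-90, -3, Mul(20, -2), Mul(2, -3, Add(-5, -2)))), -35018) = Mul(Mul(-2, Add(-90, -3, -40, Mul(2, -3, -7))), -35018) = Mul(Mul(-2, Add(-90, -3, -40, 42)), -35018) = Mul(Mul(-2, -91), -35018) = Mul(182, -35018) = -6373276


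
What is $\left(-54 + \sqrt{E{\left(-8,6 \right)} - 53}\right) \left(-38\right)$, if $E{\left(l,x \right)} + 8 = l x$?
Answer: $2052 - 38 i \sqrt{109} \approx 2052.0 - 396.73 i$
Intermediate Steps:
$E{\left(l,x \right)} = -8 + l x$
$\left(-54 + \sqrt{E{\left(-8,6 \right)} - 53}\right) \left(-38\right) = \left(-54 + \sqrt{\left(-8 - 48\right) - 53}\right) \left(-38\right) = \left(-54 + \sqrt{-56 - 53}\right) \left(-38\right) = \left(-54 + \sqrt{-109}\right) \left(-38\right) = \left(-54 + i \sqrt{109}\right) \left(-38\right) = 2052 - 38 i \sqrt{109}$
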